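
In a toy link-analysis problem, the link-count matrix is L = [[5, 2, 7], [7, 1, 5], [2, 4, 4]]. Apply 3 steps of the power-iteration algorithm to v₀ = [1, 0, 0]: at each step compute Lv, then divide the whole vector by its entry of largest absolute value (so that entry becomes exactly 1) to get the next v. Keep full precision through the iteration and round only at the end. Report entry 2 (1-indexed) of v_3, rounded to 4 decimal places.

0.9450

Lv0 = (5.00000, 7.00000, 2.00000); divide by 7.00000 → v1 = (0.71429, 1.00000, 0.28571)
Lv1 = (7.57143, 7.42857, 6.57143); divide by 7.57143 → v2 = (1.00000, 0.98113, 0.86792)
Lv2 = (13.03774, 12.32075, 9.39623); divide by 13.03774 → v3 = (1.00000, 0.94501, 0.72069)
Requested entry of v3: 653/691 = 0.9450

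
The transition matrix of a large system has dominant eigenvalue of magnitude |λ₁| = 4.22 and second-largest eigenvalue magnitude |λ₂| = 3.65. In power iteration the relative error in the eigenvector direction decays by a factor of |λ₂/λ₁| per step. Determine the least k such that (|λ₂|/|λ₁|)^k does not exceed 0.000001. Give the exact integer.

96

|λ₂/λ₁| = 3.65/4.22 = 0.86493
Need k ≥ ln(0.000001) / ln(0.86493) = -13.8155 / -0.1451 ≈ 95.208
Smallest integer k satisfying the bound: 96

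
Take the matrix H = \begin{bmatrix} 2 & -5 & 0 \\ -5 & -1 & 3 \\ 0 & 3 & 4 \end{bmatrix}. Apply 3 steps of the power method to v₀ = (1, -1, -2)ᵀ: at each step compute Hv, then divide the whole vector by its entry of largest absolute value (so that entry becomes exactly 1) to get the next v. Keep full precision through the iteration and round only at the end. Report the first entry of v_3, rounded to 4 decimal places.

Hv0 = (7.00000, -10.00000, -11.00000); divide by -11.00000 → v1 = (-0.63636, 0.90909, 1.00000)
Hv1 = (-5.81818, 5.27273, 6.72727); divide by 6.72727 → v2 = (-0.86486, 0.78378, 1.00000)
Hv2 = (-5.64865, 6.54054, 6.35135); divide by 6.54054 → v3 = (-0.86364, 1.00000, 0.97107)
Requested entry of v3: 418/-484 = -0.8636

-0.8636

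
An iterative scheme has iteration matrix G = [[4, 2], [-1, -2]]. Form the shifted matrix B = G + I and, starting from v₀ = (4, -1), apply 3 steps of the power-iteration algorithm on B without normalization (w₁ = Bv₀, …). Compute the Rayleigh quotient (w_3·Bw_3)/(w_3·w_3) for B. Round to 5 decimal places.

B = G + I has rows (5, 2); (-1, -1)
w1 = Bv₀ = (5·4 + 2·(-1); (-1)·4 + (-1)·(-1)) = (18, -3)
w2 = Bw1 = (5·18 + 2·(-3); (-1)·18 + (-1)·(-3)) = (84, -15)
w3 = Bw2 = (390, -69)
Bw3 = (1812, -321)
w3·Bw3 = 728829; w3·w3 = 156861; μ ≈ 728829/156861 = 4.64634

μ ≈ 4.64634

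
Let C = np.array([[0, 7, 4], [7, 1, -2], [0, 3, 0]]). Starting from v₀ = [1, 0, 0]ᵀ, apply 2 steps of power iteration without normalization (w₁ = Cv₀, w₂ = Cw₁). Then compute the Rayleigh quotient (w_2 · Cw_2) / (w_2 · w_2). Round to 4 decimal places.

w1 = Cv₀ = (0·1 + 7·0 + 4·0; 7·1 + 1·0 + (-2)·0; 0·1 + 3·0 + 0·0) = (0, 7, 0)
w2 = Cw1 = (0·0 + 7·7 + 4·0; 7·0 + 1·7 + (-2)·0; 0·0 + 3·7 + 0·0) = (49, 7, 21)
Cw2 = (133, 308, 21)
w2·Cw2 = 49·133 + 7·308 + 21·21 = 9114; w2·w2 = 49·49 + 7·7 + 21·21 = 2891
λ ≈ 9114/2891 = 3.1525

3.1525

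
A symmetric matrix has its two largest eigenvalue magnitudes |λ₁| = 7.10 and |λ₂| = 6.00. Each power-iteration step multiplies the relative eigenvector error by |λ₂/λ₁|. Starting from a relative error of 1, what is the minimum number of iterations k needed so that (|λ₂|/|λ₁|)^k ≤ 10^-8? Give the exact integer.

|λ₂/λ₁| = 6.00/7.10 = 0.84507
Need k ≥ ln(10^-8) / ln(0.84507) = -18.4207 / -0.1683 ≈ 109.428
Smallest integer k satisfying the bound: 110

110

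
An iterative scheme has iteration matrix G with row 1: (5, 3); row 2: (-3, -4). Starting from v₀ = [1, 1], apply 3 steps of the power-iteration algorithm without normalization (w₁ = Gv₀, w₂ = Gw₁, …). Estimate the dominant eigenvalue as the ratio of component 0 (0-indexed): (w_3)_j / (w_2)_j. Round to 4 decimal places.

5.6316

w1 = Gv₀ = (5·1 + 3·1; (-3)·1 + (-4)·1) = (8, -7)
w2 = Gw1 = (5·8 + 3·(-7); (-3)·8 + (-4)·(-7)) = (19, 4)
w3 = Gw2 = (107, -73)
Ratio at component: 107 / 19 = 5.6316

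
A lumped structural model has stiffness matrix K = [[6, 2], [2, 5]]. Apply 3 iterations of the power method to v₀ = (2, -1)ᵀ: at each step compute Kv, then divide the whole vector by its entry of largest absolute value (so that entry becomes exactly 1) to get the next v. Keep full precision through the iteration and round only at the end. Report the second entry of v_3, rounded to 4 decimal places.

Kv0 = (10.00000, -1.00000); divide by 10.00000 → v1 = (1.00000, -0.10000)
Kv1 = (5.80000, 1.50000); divide by 5.80000 → v2 = (1.00000, 0.25862)
Kv2 = (6.51724, 3.29310); divide by 6.51724 → v3 = (1.00000, 0.50529)
Requested entry of v3: 191/378 = 0.5053

0.5053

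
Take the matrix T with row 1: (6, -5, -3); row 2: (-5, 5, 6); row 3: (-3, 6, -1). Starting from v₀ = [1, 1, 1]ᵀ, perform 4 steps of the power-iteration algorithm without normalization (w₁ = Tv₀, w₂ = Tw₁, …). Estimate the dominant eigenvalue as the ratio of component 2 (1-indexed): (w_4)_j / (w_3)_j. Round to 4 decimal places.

w1 = Tv₀ = (-2, 6, 2)
w2 = Tw1 = (-48, 52, 40)
w3 = Tw2 = (-668, 740, 416)
w4 = Tw3 = (-8956, 9536, 6028)
Ratio at component: 9536 / 740 = 12.8865

12.8865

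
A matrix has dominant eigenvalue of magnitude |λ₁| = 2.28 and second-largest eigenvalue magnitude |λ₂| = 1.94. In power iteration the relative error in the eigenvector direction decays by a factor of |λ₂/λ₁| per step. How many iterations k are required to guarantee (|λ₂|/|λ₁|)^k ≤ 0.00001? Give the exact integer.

|λ₂/λ₁| = 1.94/2.28 = 0.85088
Need k ≥ ln(0.00001) / ln(0.85088) = -11.5129 / -0.1615 ≈ 71.293
Smallest integer k satisfying the bound: 72

72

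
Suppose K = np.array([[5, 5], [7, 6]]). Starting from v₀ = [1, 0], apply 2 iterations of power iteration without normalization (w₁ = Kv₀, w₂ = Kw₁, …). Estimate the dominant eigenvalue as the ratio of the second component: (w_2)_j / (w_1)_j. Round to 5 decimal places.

w1 = Kv₀ = (5·1 + 5·0; 7·1 + 6·0) = (5, 7)
w2 = Kw1 = (5·5 + 5·7; 7·5 + 6·7) = (60, 77)
Ratio at component: 77 / 7 = 11.00000

λ ≈ 11.00000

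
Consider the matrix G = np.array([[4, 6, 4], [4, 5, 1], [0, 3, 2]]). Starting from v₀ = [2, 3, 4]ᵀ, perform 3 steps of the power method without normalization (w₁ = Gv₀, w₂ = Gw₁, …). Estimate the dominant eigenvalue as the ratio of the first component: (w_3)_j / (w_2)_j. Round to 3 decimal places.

9.980

w1 = Gv₀ = (42, 27, 17)
w2 = Gw1 = (398, 320, 115)
w3 = Gw2 = (3972, 3307, 1190)
Ratio at component: 3972 / 398 = 9.980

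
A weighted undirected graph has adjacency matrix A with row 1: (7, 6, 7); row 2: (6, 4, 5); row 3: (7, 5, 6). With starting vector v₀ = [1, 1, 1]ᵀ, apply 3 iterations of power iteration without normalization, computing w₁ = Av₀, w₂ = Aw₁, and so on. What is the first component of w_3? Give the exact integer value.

6373

w1 = Av₀ = (7·1 + 6·1 + 7·1; 6·1 + 4·1 + 5·1; 7·1 + 5·1 + 6·1) = (20, 15, 18)
w2 = Aw1 = (7·20 + 6·15 + 7·18; 6·20 + 4·15 + 5·18; 7·20 + 5·15 + 6·18) = (356, 270, 323)
w3 = Aw2 = (6373, 4831, 5780)
The requested component of w3 is 6373.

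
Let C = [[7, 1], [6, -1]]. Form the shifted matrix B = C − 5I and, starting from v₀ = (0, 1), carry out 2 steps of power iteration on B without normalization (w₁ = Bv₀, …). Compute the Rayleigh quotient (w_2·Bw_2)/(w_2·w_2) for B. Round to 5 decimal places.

-6.58876

B = C − 5I has rows (2, 1); (6, -6)
w1 = Bv₀ = (1, -6)
w2 = Bw1 = (-4, 42)
Bw2 = (34, -276)
w2·Bw2 = -11728; w2·w2 = 1780; μ ≈ -11728/1780 = -6.58876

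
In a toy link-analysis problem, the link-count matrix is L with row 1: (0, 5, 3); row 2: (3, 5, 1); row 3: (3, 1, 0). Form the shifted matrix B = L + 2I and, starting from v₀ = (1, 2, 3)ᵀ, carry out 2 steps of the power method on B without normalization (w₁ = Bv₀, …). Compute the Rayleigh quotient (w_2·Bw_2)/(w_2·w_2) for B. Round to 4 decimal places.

B = L + 2I has rows (2, 5, 3); (3, 7, 1); (3, 1, 2)
w1 = Bv₀ = (2·1 + 5·2 + 3·3; 3·1 + 7·2 + 1·3; 3·1 + 1·2 + 2·3) = (21, 20, 11)
w2 = Bw1 = (2·21 + 5·20 + 3·11; 3·21 + 7·20 + 1·11; 3·21 + 1·20 + 2·11) = (175, 214, 105)
Bw2 = (1735, 2128, 949)
w2·Bw2 = 858662; w2·w2 = 87446; μ ≈ 858662/87446 = 9.8193

μ ≈ 9.8193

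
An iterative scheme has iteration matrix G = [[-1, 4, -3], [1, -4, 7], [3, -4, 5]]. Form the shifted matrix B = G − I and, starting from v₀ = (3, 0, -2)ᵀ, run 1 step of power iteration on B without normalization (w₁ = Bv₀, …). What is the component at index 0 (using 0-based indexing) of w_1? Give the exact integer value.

0

B = G − I has rows (-2, 4, -3); (1, -5, 7); (3, -4, 4)
w1 = Bv₀ = ((-2)·3 + 4·0 + (-3)·(-2); 1·3 + (-5)·0 + 7·(-2); 3·3 + (-4)·0 + 4·(-2)) = (0, -11, 1)
Requested component of w1: 0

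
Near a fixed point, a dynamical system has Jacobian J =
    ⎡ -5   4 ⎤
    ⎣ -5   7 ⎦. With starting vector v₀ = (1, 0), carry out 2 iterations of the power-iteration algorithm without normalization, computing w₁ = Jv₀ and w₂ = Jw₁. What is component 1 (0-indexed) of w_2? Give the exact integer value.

w1 = Jv₀ = ((-5)·1 + 4·0; (-5)·1 + 7·0) = (-5, -5)
w2 = Jw1 = ((-5)·(-5) + 4·(-5); (-5)·(-5) + 7·(-5)) = (5, -10)
The requested component of w2 is -10.

-10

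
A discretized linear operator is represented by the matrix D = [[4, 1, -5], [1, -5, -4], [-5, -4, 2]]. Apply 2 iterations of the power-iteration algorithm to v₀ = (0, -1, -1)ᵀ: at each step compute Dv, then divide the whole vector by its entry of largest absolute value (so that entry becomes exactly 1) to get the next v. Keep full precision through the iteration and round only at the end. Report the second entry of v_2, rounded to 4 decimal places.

0.9423

Dv0 = (4.00000, 9.00000, 2.00000); divide by 9.00000 → v1 = (0.44444, 1.00000, 0.22222)
Dv1 = (1.66667, -5.44444, -5.77778); divide by -5.77778 → v2 = (-0.28846, 0.94231, 1.00000)
Requested entry of v2: -49/-52 = 0.9423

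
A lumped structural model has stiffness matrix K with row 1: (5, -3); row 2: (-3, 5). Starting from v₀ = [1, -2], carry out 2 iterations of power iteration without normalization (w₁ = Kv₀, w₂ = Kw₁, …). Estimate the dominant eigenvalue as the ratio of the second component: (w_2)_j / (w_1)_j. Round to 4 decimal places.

7.5385

w1 = Kv₀ = (5·1 + (-3)·(-2); (-3)·1 + 5·(-2)) = (11, -13)
w2 = Kw1 = (5·11 + (-3)·(-13); (-3)·11 + 5·(-13)) = (94, -98)
Ratio at component: -98 / -13 = 7.5385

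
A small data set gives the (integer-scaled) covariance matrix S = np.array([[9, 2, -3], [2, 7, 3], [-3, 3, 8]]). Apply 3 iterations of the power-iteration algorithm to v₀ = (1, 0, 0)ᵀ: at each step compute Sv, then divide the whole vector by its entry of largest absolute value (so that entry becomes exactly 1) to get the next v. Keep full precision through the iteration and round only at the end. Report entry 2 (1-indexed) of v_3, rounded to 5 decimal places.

0.20837

Sv0 = (9.000000, 2.000000, -3.000000); divide by 9.000000 → v1 = (1.000000, 0.222222, -0.333333)
Sv1 = (10.444444, 2.555556, -5.000000); divide by 10.444444 → v2 = (1.000000, 0.244681, -0.478723)
Sv2 = (10.925532, 2.276596, -6.095745); divide by 10.925532 → v3 = (1.000000, 0.208374, -0.557936)
Requested entry of v3: 214/1027 = 0.20837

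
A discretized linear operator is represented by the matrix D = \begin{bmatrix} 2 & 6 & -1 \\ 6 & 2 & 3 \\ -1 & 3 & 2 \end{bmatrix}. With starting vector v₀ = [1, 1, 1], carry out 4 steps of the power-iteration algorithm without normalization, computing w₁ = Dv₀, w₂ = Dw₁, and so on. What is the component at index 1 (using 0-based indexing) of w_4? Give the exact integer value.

5524

w1 = Dv₀ = (7, 11, 4)
w2 = Dw1 = (76, 76, 34)
w3 = Dw2 = (574, 710, 220)
w4 = Dw3 = (5188, 5524, 1996)
The requested component of w4 is 5524.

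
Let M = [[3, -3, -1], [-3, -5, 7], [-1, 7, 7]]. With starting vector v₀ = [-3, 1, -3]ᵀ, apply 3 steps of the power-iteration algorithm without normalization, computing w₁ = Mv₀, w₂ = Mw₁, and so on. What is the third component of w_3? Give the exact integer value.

-1099

w1 = Mv₀ = (3·(-3) + (-3)·1 + (-1)·(-3); (-3)·(-3) + (-5)·1 + 7·(-3); (-1)·(-3) + 7·1 + 7·(-3)) = (-9, -17, -11)
w2 = Mw1 = (3·(-9) + (-3)·(-17) + (-1)·(-11); (-3)·(-9) + (-5)·(-17) + 7·(-11); (-1)·(-9) + 7·(-17) + 7·(-11)) = (35, 35, -187)
w3 = Mw2 = (187, -1589, -1099)
The requested component of w3 is -1099.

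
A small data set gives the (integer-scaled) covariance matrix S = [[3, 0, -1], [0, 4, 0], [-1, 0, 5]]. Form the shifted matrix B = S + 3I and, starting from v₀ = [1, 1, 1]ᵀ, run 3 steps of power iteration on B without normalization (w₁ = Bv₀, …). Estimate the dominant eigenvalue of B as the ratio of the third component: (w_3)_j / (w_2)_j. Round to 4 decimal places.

B = S + 3I has rows (6, 0, -1); (0, 7, 0); (-1, 0, 8)
w1 = Bv₀ = (6·1 + 0·1 + (-1)·1; 0·1 + 7·1 + 0·1; (-1)·1 + 0·1 + 8·1) = (5, 7, 7)
w2 = Bw1 = (6·5 + 0·7 + (-1)·7; 0·5 + 7·7 + 0·7; (-1)·5 + 0·7 + 8·7) = (23, 49, 51)
w3 = Bw2 = (87, 343, 385)
Ratio: 385/51 = 7.5490

μ ≈ 7.5490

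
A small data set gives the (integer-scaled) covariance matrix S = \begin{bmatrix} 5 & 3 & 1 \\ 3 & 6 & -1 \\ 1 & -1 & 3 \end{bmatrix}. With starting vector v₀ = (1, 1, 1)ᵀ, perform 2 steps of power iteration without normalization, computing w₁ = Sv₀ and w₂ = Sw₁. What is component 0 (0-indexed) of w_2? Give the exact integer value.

72

w1 = Sv₀ = (5·1 + 3·1 + 1·1; 3·1 + 6·1 + (-1)·1; 1·1 + (-1)·1 + 3·1) = (9, 8, 3)
w2 = Sw1 = (5·9 + 3·8 + 1·3; 3·9 + 6·8 + (-1)·3; 1·9 + (-1)·8 + 3·3) = (72, 72, 10)
The requested component of w2 is 72.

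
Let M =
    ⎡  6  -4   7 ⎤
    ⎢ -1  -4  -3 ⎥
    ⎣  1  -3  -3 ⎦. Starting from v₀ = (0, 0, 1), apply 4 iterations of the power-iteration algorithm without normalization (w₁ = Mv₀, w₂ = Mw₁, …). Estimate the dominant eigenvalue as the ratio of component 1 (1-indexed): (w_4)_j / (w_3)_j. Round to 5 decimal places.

w1 = Mv₀ = (6·0 + (-4)·0 + 7·1; (-1)·0 + (-4)·0 + (-3)·1; 1·0 + (-3)·0 + (-3)·1) = (7, -3, -3)
w2 = Mw1 = (6·7 + (-4)·(-3) + 7·(-3); (-1)·7 + (-4)·(-3) + (-3)·(-3); 1·7 + (-3)·(-3) + (-3)·(-3)) = (33, 14, 25)
w3 = Mw2 = (317, -164, -84)
w4 = Mw3 = (1970, 591, 1061)
Ratio at component: 1970 / 317 = 6.21451

λ ≈ 6.21451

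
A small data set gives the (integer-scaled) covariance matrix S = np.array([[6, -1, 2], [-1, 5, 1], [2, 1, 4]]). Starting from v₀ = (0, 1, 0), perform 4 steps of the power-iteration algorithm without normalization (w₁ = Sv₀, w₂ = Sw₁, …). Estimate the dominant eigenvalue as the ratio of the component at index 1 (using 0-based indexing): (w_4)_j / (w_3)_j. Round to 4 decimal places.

λ ≈ 5.6887

w1 = Sv₀ = (6·0 + (-1)·1 + 2·0; (-1)·0 + 5·1 + 1·0; 2·0 + 1·1 + 4·0) = (-1, 5, 1)
w2 = Sw1 = (6·(-1) + (-1)·5 + 2·1; (-1)·(-1) + 5·5 + 1·1; 2·(-1) + 1·5 + 4·1) = (-9, 27, 7)
w3 = Sw2 = (-67, 151, 37)
w4 = Sw3 = (-479, 859, 165)
Ratio at component: 859 / 151 = 5.6887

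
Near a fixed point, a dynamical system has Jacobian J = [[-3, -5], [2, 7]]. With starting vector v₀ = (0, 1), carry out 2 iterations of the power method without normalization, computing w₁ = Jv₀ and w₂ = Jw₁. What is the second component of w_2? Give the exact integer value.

w1 = Jv₀ = (-5, 7)
w2 = Jw1 = (-20, 39)
The requested component of w2 is 39.

39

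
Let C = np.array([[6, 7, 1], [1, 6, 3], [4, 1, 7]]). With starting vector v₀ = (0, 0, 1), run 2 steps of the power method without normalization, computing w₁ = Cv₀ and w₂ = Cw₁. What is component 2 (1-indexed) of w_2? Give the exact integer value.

w1 = Cv₀ = (1, 3, 7)
w2 = Cw1 = (34, 40, 56)
The requested component of w2 is 40.

40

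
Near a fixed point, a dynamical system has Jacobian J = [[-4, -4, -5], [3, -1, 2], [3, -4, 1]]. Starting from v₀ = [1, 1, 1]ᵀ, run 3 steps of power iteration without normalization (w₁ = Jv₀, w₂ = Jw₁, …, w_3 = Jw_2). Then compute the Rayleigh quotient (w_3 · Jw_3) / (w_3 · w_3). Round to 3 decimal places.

w1 = Jv₀ = (-13, 4, 0)
w2 = Jw1 = (36, -43, -55)
w3 = Jw2 = (303, 41, 225)
Jw3 = (-2501, 1318, 970)
w3·Jw3 = 303·(-2501) + 41·1318 + 225·970 = -485515; w3·w3 = 303·303 + 41·41 + 225·225 = 144115
λ ≈ -485515/144115 = -3.369

-3.369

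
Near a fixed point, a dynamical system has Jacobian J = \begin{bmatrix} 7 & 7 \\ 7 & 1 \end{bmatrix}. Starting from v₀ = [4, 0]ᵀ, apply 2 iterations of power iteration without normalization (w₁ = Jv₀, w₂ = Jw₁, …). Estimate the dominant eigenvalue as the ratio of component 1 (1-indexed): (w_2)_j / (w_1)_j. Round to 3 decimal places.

w1 = Jv₀ = (7·4 + 7·0; 7·4 + 1·0) = (28, 28)
w2 = Jw1 = (7·28 + 7·28; 7·28 + 1·28) = (392, 224)
Ratio at component: 392 / 28 = 14.000

λ ≈ 14.000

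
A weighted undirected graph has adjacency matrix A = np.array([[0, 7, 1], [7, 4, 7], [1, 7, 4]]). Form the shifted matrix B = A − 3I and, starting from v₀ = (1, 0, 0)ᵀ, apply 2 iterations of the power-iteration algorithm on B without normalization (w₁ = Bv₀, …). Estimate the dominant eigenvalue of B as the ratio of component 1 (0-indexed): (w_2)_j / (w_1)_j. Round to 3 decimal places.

B = A − 3I has rows (-3, 7, 1); (7, 1, 7); (1, 7, 1)
w1 = Bv₀ = ((-3)·1 + 7·0 + 1·0; 7·1 + 1·0 + 7·0; 1·1 + 7·0 + 1·0) = (-3, 7, 1)
w2 = Bw1 = ((-3)·(-3) + 7·7 + 1·1; 7·(-3) + 1·7 + 7·1; 1·(-3) + 7·7 + 1·1) = (59, -7, 47)
Ratio: -7/7 = -1.000

μ ≈ -1.000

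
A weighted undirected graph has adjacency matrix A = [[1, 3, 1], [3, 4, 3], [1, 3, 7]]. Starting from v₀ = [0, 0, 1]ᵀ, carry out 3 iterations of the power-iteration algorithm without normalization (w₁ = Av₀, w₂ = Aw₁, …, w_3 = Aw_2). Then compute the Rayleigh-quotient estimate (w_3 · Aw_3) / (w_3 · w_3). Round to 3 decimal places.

9.580

w1 = Av₀ = (1, 3, 7)
w2 = Aw1 = (17, 36, 59)
w3 = Aw2 = (184, 372, 538)
Aw3 = (1838, 3654, 5066)
w3·Aw3 = 184·1838 + 372·3654 + 538·5066 = 4422988; w3·w3 = 184·184 + 372·372 + 538·538 = 461684
λ ≈ 4422988/461684 = 9.580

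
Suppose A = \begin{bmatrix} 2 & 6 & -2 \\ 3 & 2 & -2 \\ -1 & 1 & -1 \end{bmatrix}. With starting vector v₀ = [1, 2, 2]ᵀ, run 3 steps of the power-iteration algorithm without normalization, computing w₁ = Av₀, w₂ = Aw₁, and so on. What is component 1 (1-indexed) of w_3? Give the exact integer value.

320

w1 = Av₀ = (2·1 + 6·2 + (-2)·2; 3·1 + 2·2 + (-2)·2; (-1)·1 + 1·2 + (-1)·2) = (10, 3, -1)
w2 = Aw1 = (2·10 + 6·3 + (-2)·(-1); 3·10 + 2·3 + (-2)·(-1); (-1)·10 + 1·3 + (-1)·(-1)) = (40, 38, -6)
w3 = Aw2 = (320, 208, 4)
The requested component of w3 is 320.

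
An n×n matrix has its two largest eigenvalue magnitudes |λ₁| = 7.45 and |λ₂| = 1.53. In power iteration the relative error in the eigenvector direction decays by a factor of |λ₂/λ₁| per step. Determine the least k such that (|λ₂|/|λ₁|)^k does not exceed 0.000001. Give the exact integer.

|λ₂/λ₁| = 1.53/7.45 = 0.20537
Need k ≥ ln(0.000001) / ln(0.20537) = -13.8155 / -1.5829 ≈ 8.728
Smallest integer k satisfying the bound: 9

9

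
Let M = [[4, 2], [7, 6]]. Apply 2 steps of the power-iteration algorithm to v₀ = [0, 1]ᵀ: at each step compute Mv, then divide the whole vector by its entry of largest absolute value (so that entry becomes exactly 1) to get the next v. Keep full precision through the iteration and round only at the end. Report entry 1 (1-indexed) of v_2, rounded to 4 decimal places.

Mv0 = (2.00000, 6.00000); divide by 6.00000 → v1 = (0.33333, 1.00000)
Mv1 = (3.33333, 8.33333); divide by 8.33333 → v2 = (0.40000, 1.00000)
Requested entry of v2: 20/50 = 0.4000

0.4000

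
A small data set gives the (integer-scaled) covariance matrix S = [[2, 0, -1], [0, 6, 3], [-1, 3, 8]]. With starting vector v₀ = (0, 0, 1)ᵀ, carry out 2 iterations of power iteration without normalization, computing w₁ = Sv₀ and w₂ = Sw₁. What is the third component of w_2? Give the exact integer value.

74

w1 = Sv₀ = (2·0 + 0·0 + (-1)·1; 0·0 + 6·0 + 3·1; (-1)·0 + 3·0 + 8·1) = (-1, 3, 8)
w2 = Sw1 = (2·(-1) + 0·3 + (-1)·8; 0·(-1) + 6·3 + 3·8; (-1)·(-1) + 3·3 + 8·8) = (-10, 42, 74)
The requested component of w2 is 74.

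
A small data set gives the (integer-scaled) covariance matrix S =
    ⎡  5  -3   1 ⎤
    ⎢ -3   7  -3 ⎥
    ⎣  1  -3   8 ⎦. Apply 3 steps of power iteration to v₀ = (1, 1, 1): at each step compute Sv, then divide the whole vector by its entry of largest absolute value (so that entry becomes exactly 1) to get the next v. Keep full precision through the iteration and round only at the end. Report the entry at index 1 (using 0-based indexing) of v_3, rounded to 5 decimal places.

Sv0 = (3.000000, 1.000000, 6.000000); divide by 6.000000 → v1 = (0.500000, 0.166667, 1.000000)
Sv1 = (3.000000, -3.333333, 8.000000); divide by 8.000000 → v2 = (0.375000, -0.416667, 1.000000)
Sv2 = (4.125000, -7.041667, 9.625000); divide by 9.625000 → v3 = (0.428571, -0.731602, 1.000000)
Requested entry of v3: -338/462 = -0.73160

-0.73160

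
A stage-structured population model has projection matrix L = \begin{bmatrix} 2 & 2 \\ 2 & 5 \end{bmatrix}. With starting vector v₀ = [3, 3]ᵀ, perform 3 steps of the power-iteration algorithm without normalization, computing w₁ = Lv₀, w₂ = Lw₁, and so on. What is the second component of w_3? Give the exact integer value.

w1 = Lv₀ = (2·3 + 2·3; 2·3 + 5·3) = (12, 21)
w2 = Lw1 = (2·12 + 2·21; 2·12 + 5·21) = (66, 129)
w3 = Lw2 = (390, 777)
The requested component of w3 is 777.

777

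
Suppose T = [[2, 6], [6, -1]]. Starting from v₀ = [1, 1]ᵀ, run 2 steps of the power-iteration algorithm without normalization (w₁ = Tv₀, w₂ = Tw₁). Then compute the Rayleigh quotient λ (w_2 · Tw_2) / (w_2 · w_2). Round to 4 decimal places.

w1 = Tv₀ = (2·1 + 6·1; 6·1 + (-1)·1) = (8, 5)
w2 = Tw1 = (2·8 + 6·5; 6·8 + (-1)·5) = (46, 43)
Tw2 = (350, 233)
w2·Tw2 = 46·350 + 43·233 = 26119; w2·w2 = 46·46 + 43·43 = 3965
λ ≈ 26119/3965 = 6.5874

λ ≈ 6.5874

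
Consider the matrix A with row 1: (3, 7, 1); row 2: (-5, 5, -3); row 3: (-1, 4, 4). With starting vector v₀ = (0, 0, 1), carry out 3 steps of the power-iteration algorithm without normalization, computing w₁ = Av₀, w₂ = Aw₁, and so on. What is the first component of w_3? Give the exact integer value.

w1 = Av₀ = (1, -3, 4)
w2 = Aw1 = (-14, -32, 3)
w3 = Aw2 = (-263, -99, -102)
The requested component of w3 is -263.

-263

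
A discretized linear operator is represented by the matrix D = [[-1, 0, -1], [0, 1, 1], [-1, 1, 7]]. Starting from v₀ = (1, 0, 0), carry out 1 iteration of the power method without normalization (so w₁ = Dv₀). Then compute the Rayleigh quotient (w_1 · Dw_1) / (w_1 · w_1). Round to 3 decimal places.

w1 = Dv₀ = ((-1)·1 + 0·0 + (-1)·0; 0·1 + 1·0 + 1·0; (-1)·1 + 1·0 + 7·0) = (-1, 0, -1)
Dw1 = (2, -1, -6)
w1·Dw1 = (-1)·2 + 0·(-1) + (-1)·(-6) = 4; w1·w1 = (-1)·(-1) + 0·0 + (-1)·(-1) = 2
λ ≈ 4/2 = 2.000

2.000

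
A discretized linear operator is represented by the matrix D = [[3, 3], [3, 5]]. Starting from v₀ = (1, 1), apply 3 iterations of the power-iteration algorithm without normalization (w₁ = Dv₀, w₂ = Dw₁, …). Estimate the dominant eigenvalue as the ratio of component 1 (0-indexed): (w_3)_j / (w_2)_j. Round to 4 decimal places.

w1 = Dv₀ = (6, 8)
w2 = Dw1 = (42, 58)
w3 = Dw2 = (300, 416)
Ratio at component: 416 / 58 = 7.1724

7.1724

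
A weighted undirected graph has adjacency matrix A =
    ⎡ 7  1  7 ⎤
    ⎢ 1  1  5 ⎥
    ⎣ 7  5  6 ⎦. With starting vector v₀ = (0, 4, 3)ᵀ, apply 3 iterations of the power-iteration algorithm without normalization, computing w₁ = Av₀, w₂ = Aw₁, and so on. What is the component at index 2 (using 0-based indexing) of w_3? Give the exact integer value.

7378

w1 = Av₀ = (7·0 + 1·4 + 7·3; 1·0 + 1·4 + 5·3; 7·0 + 5·4 + 6·3) = (25, 19, 38)
w2 = Aw1 = (7·25 + 1·19 + 7·38; 1·25 + 1·19 + 5·38; 7·25 + 5·19 + 6·38) = (460, 234, 498)
w3 = Aw2 = (6940, 3184, 7378)
The requested component of w3 is 7378.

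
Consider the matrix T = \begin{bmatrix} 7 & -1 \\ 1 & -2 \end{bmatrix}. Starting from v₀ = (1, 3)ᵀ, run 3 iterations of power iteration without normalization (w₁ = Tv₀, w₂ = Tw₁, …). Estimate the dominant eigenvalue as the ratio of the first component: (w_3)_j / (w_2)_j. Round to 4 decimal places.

6.5758

w1 = Tv₀ = (7·1 + (-1)·3; 1·1 + (-2)·3) = (4, -5)
w2 = Tw1 = (7·4 + (-1)·(-5); 1·4 + (-2)·(-5)) = (33, 14)
w3 = Tw2 = (217, 5)
Ratio at component: 217 / 33 = 6.5758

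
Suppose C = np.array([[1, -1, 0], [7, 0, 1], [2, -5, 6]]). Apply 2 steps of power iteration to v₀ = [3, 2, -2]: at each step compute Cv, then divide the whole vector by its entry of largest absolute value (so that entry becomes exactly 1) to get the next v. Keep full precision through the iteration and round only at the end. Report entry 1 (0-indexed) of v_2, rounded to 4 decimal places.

0.0476

Cv0 = (1.00000, 19.00000, -16.00000); divide by 19.00000 → v1 = (0.05263, 1.00000, -0.84211)
Cv1 = (-0.94737, -0.47368, -9.94737); divide by -9.94737 → v2 = (0.09524, 0.04762, 1.00000)
Requested entry of v2: -9/-189 = 0.0476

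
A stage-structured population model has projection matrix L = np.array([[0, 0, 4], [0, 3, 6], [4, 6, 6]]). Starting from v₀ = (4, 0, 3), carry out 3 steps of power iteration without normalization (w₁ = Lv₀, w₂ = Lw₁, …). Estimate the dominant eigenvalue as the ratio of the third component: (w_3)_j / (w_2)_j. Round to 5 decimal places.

λ ≈ 11.81111

w1 = Lv₀ = (12, 18, 34)
w2 = Lw1 = (136, 258, 360)
w3 = Lw2 = (1440, 2934, 4252)
Ratio at component: 4252 / 360 = 11.81111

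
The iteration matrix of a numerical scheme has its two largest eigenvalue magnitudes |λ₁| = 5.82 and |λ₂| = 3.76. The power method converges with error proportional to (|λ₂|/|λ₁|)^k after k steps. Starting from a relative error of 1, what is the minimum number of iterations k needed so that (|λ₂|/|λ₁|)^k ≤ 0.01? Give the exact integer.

11

|λ₂/λ₁| = 3.76/5.82 = 0.64605
Need k ≥ ln(0.01) / ln(0.64605) = -4.6052 / -0.4369 ≈ 10.541
Smallest integer k satisfying the bound: 11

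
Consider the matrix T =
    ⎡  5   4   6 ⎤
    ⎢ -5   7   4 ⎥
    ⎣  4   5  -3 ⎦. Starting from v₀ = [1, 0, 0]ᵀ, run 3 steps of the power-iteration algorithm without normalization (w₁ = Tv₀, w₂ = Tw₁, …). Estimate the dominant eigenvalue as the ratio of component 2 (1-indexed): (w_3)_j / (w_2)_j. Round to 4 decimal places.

λ ≈ 11.8409

w1 = Tv₀ = (5·1 + 4·0 + 6·0; (-5)·1 + 7·0 + 4·0; 4·1 + 5·0 + (-3)·0) = (5, -5, 4)
w2 = Tw1 = (5·5 + 4·(-5) + 6·4; (-5)·5 + 7·(-5) + 4·4; 4·5 + 5·(-5) + (-3)·4) = (29, -44, -17)
w3 = Tw2 = (-133, -521, -53)
Ratio at component: -521 / -44 = 11.8409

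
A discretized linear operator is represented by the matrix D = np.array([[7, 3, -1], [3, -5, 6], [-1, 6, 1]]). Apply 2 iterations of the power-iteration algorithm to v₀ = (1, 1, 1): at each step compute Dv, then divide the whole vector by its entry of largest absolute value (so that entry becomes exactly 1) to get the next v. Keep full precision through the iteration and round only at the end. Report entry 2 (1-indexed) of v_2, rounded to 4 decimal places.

Dv0 = (9.00000, 4.00000, 6.00000); divide by 9.00000 → v1 = (1.00000, 0.44444, 0.66667)
Dv1 = (7.66667, 4.77778, 2.33333); divide by 7.66667 → v2 = (1.00000, 0.62319, 0.30435)
Requested entry of v2: 43/69 = 0.6232

0.6232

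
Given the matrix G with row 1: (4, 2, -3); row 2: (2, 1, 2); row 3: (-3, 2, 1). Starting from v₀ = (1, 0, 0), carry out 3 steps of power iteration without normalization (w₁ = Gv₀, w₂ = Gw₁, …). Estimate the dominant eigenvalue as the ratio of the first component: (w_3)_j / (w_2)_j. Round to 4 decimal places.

λ ≈ 5.4138

w1 = Gv₀ = (4, 2, -3)
w2 = Gw1 = (29, 4, -11)
w3 = Gw2 = (157, 40, -90)
Ratio at component: 157 / 29 = 5.4138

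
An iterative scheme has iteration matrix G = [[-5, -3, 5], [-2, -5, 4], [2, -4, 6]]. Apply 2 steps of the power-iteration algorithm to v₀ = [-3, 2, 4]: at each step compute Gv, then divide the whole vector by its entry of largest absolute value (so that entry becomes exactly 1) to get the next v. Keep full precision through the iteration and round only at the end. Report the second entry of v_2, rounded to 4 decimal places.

Gv0 = (29.00000, 12.00000, 10.00000); divide by 29.00000 → v1 = (1.00000, 0.41379, 0.34483)
Gv1 = (-4.51724, -2.68966, 2.41379); divide by -4.51724 → v2 = (1.00000, 0.59542, -0.53435)
Requested entry of v2: -78/-131 = 0.5954

0.5954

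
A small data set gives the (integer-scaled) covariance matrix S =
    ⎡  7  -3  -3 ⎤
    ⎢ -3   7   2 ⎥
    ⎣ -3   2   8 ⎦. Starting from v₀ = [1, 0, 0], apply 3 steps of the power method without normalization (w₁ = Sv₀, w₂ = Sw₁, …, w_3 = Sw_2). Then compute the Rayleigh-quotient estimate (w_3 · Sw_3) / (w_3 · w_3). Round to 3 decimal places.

12.681

w1 = Sv₀ = (7·1 + (-3)·0 + (-3)·0; (-3)·1 + 7·0 + 2·0; (-3)·1 + 2·0 + 8·0) = (7, -3, -3)
w2 = Sw1 = (7·7 + (-3)·(-3) + (-3)·(-3); (-3)·7 + 7·(-3) + 2·(-3); (-3)·7 + 2·(-3) + 8·(-3)) = (67, -48, -51)
w3 = Sw2 = (766, -639, -705)
Sw3 = (9394, -8181, -9216)
w3·Sw3 = 766·9394 + (-639)·(-8181) + (-705)·(-9216) = 18920743; w3·w3 = 766·766 + (-639)·(-639) + (-705)·(-705) = 1492102
λ ≈ 18920743/1492102 = 12.681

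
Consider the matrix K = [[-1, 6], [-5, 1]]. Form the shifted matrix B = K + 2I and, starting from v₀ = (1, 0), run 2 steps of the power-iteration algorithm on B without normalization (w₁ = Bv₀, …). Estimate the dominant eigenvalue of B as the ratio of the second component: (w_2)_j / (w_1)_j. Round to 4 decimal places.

4.0000

B = K + 2I has rows (1, 6); (-5, 3)
w1 = Bv₀ = (1·1 + 6·0; (-5)·1 + 3·0) = (1, -5)
w2 = Bw1 = (1·1 + 6·(-5); (-5)·1 + 3·(-5)) = (-29, -20)
Ratio: -20/-5 = 4.0000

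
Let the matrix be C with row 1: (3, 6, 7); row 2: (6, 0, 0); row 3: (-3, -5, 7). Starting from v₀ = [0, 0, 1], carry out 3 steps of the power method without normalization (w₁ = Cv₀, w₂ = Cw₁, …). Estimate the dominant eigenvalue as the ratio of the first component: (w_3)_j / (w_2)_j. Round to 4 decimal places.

λ ≈ 9.4000

w1 = Cv₀ = (7, 0, 7)
w2 = Cw1 = (70, 42, 28)
w3 = Cw2 = (658, 420, -224)
Ratio at component: 658 / 70 = 9.4000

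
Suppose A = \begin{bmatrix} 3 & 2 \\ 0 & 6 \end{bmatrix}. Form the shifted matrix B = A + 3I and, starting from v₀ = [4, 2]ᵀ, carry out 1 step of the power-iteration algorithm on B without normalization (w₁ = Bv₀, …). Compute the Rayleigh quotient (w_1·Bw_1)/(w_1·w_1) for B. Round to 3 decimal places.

B = A + 3I has rows (6, 2); (0, 9)
w1 = Bv₀ = (6·4 + 2·2; 0·4 + 9·2) = (28, 18)
Bw1 = (204, 162)
w1·Bw1 = 8628; w1·w1 = 1108; μ ≈ 8628/1108 = 7.787

μ ≈ 7.787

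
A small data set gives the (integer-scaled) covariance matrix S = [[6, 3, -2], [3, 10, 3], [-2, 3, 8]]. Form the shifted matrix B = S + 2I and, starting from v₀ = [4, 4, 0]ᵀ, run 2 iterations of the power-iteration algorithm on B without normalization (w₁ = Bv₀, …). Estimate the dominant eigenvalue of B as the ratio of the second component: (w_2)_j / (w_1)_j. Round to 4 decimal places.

μ ≈ 14.4000

B = S + 2I has rows (8, 3, -2); (3, 12, 3); (-2, 3, 10)
w1 = Bv₀ = (8·4 + 3·4 + (-2)·0; 3·4 + 12·4 + 3·0; (-2)·4 + 3·4 + 10·0) = (44, 60, 4)
w2 = Bw1 = (8·44 + 3·60 + (-2)·4; 3·44 + 12·60 + 3·4; (-2)·44 + 3·60 + 10·4) = (524, 864, 132)
Ratio: 864/60 = 14.4000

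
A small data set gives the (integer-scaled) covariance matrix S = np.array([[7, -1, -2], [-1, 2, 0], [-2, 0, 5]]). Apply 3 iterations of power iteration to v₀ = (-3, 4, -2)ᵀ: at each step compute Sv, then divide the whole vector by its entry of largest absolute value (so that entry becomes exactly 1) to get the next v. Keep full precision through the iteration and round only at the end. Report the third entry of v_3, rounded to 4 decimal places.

Sv0 = (-21.00000, 11.00000, -4.00000); divide by -21.00000 → v1 = (1.00000, -0.52381, 0.19048)
Sv1 = (7.14286, -2.04762, -1.04762); divide by 7.14286 → v2 = (1.00000, -0.28667, -0.14667)
Sv2 = (7.58000, -1.57333, -2.73333); divide by 7.58000 → v3 = (1.00000, -0.20756, -0.36060)
Requested entry of v3: 410/-1137 = -0.3606

-0.3606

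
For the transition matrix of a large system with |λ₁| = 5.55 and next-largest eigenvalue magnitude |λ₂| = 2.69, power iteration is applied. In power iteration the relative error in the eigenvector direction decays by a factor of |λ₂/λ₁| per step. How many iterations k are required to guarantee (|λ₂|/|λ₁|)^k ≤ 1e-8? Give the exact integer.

26

|λ₂/λ₁| = 2.69/5.55 = 0.48468
Need k ≥ ln(1e-8) / ln(0.48468) = -18.4207 / -0.7243 ≈ 25.434
Smallest integer k satisfying the bound: 26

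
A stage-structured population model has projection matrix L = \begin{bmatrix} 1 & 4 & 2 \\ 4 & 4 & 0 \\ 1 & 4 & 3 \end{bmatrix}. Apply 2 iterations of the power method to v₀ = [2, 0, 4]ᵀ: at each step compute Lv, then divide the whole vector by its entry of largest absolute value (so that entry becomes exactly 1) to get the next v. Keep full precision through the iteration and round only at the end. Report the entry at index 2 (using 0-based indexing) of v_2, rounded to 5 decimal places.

1.00000

Lv0 = (10.000000, 8.000000, 14.000000); divide by 14.000000 → v1 = (0.714286, 0.571429, 1.000000)
Lv1 = (5.000000, 5.142857, 6.000000); divide by 6.000000 → v2 = (0.833333, 0.857143, 1.000000)
Requested entry of v2: 84/84 = 1.00000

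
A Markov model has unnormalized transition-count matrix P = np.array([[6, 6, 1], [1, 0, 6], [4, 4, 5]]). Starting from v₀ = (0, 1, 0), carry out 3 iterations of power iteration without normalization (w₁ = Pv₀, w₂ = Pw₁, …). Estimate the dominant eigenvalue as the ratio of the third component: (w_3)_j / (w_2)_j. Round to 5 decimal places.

λ ≈ 11.36364

w1 = Pv₀ = (6·0 + 6·1 + 1·0; 1·0 + 0·1 + 6·0; 4·0 + 4·1 + 5·0) = (6, 0, 4)
w2 = Pw1 = (6·6 + 6·0 + 1·4; 1·6 + 0·0 + 6·4; 4·6 + 4·0 + 5·4) = (40, 30, 44)
w3 = Pw2 = (464, 304, 500)
Ratio at component: 500 / 44 = 11.36364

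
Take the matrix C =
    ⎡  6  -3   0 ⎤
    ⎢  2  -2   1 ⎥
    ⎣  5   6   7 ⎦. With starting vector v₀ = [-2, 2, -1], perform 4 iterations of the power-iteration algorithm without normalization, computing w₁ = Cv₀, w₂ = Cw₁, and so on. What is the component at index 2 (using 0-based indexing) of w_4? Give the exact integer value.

w1 = Cv₀ = (6·(-2) + (-3)·2 + 0·(-1); 2·(-2) + (-2)·2 + 1·(-1); 5·(-2) + 6·2 + 7·(-1)) = (-18, -9, -5)
w2 = Cw1 = (6·(-18) + (-3)·(-9) + 0·(-5); 2·(-18) + (-2)·(-9) + 1·(-5); 5·(-18) + 6·(-9) + 7·(-5)) = (-81, -23, -179)
w3 = Cw2 = (-417, -295, -1796)
w4 = Cw3 = (-1617, -2040, -16427)
The requested component of w4 is -16427.

-16427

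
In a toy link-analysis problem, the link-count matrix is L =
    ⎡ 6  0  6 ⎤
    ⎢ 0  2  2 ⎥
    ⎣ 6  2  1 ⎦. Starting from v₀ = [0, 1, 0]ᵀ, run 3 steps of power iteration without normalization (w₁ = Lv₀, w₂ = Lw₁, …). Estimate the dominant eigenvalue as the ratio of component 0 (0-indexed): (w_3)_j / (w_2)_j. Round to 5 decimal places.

9.00000

w1 = Lv₀ = (0, 2, 2)
w2 = Lw1 = (12, 8, 6)
w3 = Lw2 = (108, 28, 94)
Ratio at component: 108 / 12 = 9.00000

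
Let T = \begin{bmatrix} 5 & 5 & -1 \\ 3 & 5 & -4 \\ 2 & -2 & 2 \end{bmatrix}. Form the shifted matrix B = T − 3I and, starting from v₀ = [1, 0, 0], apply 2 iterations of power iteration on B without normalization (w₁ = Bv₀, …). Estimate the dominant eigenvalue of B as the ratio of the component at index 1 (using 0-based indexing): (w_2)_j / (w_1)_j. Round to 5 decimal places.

B = T − 3I has rows (2, 5, -1); (3, 2, -4); (2, -2, -1)
w1 = Bv₀ = (2, 3, 2)
w2 = Bw1 = (17, 4, -4)
Ratio: 4/3 = 1.33333

μ ≈ 1.33333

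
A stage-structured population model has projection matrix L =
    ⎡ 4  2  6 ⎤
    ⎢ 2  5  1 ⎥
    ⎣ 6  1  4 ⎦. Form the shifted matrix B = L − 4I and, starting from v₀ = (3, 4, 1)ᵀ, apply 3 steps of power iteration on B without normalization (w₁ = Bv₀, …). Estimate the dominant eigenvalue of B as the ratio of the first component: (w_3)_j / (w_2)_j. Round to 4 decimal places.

B = L − 4I has rows (0, 2, 6); (2, 1, 1); (6, 1, 0)
w1 = Bv₀ = (0·3 + 2·4 + 6·1; 2·3 + 1·4 + 1·1; 6·3 + 1·4 + 0·1) = (14, 11, 22)
w2 = Bw1 = (0·14 + 2·11 + 6·22; 2·14 + 1·11 + 1·22; 6·14 + 1·11 + 0·22) = (154, 61, 95)
w3 = Bw2 = (692, 464, 985)
Ratio: 692/154 = 4.4935

4.4935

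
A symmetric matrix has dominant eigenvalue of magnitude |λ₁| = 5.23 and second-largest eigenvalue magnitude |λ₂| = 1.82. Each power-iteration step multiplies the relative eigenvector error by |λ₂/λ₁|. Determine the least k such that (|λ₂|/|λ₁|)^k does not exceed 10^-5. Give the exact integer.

11

|λ₂/λ₁| = 1.82/5.23 = 0.34799
Need k ≥ ln(10^-5) / ln(0.34799) = -11.5129 / -1.0556 ≈ 10.907
Smallest integer k satisfying the bound: 11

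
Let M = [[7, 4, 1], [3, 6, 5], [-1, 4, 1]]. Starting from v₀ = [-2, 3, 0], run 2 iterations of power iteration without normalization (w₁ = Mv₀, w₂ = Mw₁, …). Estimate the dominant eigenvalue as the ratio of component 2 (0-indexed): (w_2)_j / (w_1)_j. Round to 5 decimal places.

w1 = Mv₀ = (-2, 12, 14)
w2 = Mw1 = (48, 136, 64)
Ratio at component: 64 / 14 = 4.57143

4.57143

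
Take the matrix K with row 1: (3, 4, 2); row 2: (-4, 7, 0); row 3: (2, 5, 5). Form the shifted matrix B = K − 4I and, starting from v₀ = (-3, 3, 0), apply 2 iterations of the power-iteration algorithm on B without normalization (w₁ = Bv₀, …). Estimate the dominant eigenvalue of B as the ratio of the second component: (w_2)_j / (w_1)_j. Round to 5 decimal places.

μ ≈ 0.14286

B = K − 4I has rows (-1, 4, 2); (-4, 3, 0); (2, 5, 1)
w1 = Bv₀ = ((-1)·(-3) + 4·3 + 2·0; (-4)·(-3) + 3·3 + 0·0; 2·(-3) + 5·3 + 1·0) = (15, 21, 9)
w2 = Bw1 = ((-1)·15 + 4·21 + 2·9; (-4)·15 + 3·21 + 0·9; 2·15 + 5·21 + 1·9) = (87, 3, 144)
Ratio: 3/21 = 0.14286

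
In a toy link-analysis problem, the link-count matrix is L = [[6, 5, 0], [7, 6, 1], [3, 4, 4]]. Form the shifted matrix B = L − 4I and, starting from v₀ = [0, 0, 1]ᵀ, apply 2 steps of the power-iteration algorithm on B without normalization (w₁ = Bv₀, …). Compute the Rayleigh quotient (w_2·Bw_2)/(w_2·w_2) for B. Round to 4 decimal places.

6.1778

B = L − 4I has rows (2, 5, 0); (7, 2, 1); (3, 4, 0)
w1 = Bv₀ = (2·0 + 5·0 + 0·1; 7·0 + 2·0 + 1·1; 3·0 + 4·0 + 0·1) = (0, 1, 0)
w2 = Bw1 = (2·0 + 5·1 + 0·0; 7·0 + 2·1 + 1·0; 3·0 + 4·1 + 0·0) = (5, 2, 4)
Bw2 = (20, 43, 23)
w2·Bw2 = 278; w2·w2 = 45; μ ≈ 278/45 = 6.1778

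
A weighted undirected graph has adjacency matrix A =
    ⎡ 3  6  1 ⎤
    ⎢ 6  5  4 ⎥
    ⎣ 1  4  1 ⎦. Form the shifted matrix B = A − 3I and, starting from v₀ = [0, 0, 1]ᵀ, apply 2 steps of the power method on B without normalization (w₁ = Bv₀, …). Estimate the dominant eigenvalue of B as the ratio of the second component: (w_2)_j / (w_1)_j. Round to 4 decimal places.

B = A − 3I has rows (0, 6, 1); (6, 2, 4); (1, 4, -2)
w1 = Bv₀ = (0·0 + 6·0 + 1·1; 6·0 + 2·0 + 4·1; 1·0 + 4·0 + (-2)·1) = (1, 4, -2)
w2 = Bw1 = (0·1 + 6·4 + 1·(-2); 6·1 + 2·4 + 4·(-2); 1·1 + 4·4 + (-2)·(-2)) = (22, 6, 21)
Ratio: 6/4 = 1.5000

μ ≈ 1.5000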